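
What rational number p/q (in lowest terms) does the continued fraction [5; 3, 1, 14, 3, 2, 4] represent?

9799/1865

a_0 = 5: 5/1
a_1 = 3: 16/3
a_2 = 1: 21/4
a_3 = 14: 310/59
a_4 = 3: 951/181
a_5 = 2: 2212/421
a_6 = 4: 9799/1865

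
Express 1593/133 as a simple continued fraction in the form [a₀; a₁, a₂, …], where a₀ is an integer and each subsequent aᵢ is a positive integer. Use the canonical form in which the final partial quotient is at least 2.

[11; 1, 43, 3]

Run the Euclidean algorithm, recording each quotient:
⌊1593/133⌋ = 11, remainder 130
⌊133/130⌋ = 1, remainder 3
⌊130/3⌋ = 43, remainder 1
⌊3/1⌋ = 3, remainder 0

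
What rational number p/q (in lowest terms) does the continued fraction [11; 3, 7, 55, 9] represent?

123810/10939

Use the convergent recurrence hₖ = aₖ·hₖ₋₁ + hₖ₋₂ (and likewise for the denominators kₖ):
a_0 = 11: 11/1
a_1 = 3: 34/3
a_2 = 7: 249/22
a_3 = 55: 13729/1213
a_4 = 9: 123810/10939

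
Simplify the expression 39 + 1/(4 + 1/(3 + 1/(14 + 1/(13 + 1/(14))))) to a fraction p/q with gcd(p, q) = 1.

1342491/34220

Use the convergent recurrence hₖ = aₖ·hₖ₋₁ + hₖ₋₂ (and likewise for the denominators kₖ):
a_0 = 39: 39/1
a_1 = 4: 157/4
a_2 = 3: 510/13
a_3 = 14: 7297/186
a_4 = 13: 95371/2431
a_5 = 14: 1342491/34220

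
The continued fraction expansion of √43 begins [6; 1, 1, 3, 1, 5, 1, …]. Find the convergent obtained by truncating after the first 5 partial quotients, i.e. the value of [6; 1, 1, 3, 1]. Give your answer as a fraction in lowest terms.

Starting at the tail and folding back:
Start with 1.
3 + 1/(1/1) = 3 + 1/1 = 4/1
1 + 1/(4/1) = 1 + 1/4 = 5/4
1 + 1/(5/4) = 1 + 4/5 = 9/5
6 + 1/(9/5) = 6 + 5/9 = 59/9

59/9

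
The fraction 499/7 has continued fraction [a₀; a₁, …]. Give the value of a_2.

Run the Euclidean algorithm, recording each quotient:
⌊499/7⌋ = 71, remainder 2
⌊7/2⌋ = 3, remainder 1
⌊2/1⌋ = 2, remainder 0

2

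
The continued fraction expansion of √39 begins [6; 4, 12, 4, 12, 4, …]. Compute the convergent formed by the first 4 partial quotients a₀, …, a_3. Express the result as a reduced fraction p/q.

Start with 4.
12 + 1/(4/1) = 12 + 1/4 = 49/4
4 + 1/(49/4) = 4 + 4/49 = 200/49
6 + 1/(200/49) = 6 + 49/200 = 1249/200

1249/200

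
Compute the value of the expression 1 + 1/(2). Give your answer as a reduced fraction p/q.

a_0 = 1: 1/1
a_1 = 2: 3/2

3/2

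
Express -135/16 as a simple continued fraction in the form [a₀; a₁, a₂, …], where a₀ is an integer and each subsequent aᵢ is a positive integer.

[-9; 1, 1, 3, 2]

-135 = -9·16 + 9, so a_0 = -9
16 = 1·9 + 7, so a_1 = 1
9 = 1·7 + 2, so a_2 = 1
7 = 3·2 + 1, so a_3 = 3
2 = 2·1 + 0, so a_4 = 2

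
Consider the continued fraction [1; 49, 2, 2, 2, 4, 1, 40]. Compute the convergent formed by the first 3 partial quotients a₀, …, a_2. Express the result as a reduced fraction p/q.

101/99

Starting at the tail and folding back:
Start with 2.
49 + 1/(2/1) = 49 + 1/2 = 99/2
1 + 1/(99/2) = 1 + 2/99 = 101/99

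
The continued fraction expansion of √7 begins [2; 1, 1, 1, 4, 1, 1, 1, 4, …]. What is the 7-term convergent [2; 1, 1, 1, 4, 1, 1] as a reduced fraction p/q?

82/31

Compute successive convergents:
a_0 = 2: 2/1
a_1 = 1: 3/1
a_2 = 1: 5/2
a_3 = 1: 8/3
a_4 = 4: 37/14
a_5 = 1: 45/17
a_6 = 1: 82/31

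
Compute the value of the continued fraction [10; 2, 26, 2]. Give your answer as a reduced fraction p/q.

Build up convergents one term at a time:
a_0 = 10: 10/1
a_1 = 2: 21/2
a_2 = 26: 556/53
a_3 = 2: 1133/108

1133/108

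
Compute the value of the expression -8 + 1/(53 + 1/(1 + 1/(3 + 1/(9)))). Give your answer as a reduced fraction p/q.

-15875/1989

a_0 = -8: -8/1
a_1 = 53: -423/53
a_2 = 1: -431/54
a_3 = 3: -1716/215
a_4 = 9: -15875/1989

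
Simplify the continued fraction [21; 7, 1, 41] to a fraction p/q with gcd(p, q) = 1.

Start with 41.
1 + 1/(41/1) = 1 + 1/41 = 42/41
7 + 1/(42/41) = 7 + 41/42 = 335/42
21 + 1/(335/42) = 21 + 42/335 = 7077/335

7077/335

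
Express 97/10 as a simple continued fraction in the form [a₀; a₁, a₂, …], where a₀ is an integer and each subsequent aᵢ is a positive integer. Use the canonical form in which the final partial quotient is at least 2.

[9; 1, 2, 3]

Apply division with remainder until the remainder is 0:
97 = 9·10 + 7, so a_0 = 9
10 = 1·7 + 3, so a_1 = 1
7 = 2·3 + 1, so a_2 = 2
3 = 3·1 + 0, so a_3 = 3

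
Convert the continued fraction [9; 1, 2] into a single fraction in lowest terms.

Start with 2.
1 + 1/(2/1) = 1 + 1/2 = 3/2
9 + 1/(3/2) = 9 + 2/3 = 29/3

29/3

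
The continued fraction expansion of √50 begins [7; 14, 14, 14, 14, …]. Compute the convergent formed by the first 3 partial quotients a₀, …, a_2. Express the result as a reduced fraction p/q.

Use the convergent recurrence hₖ = aₖ·hₖ₋₁ + hₖ₋₂ (and likewise for the denominators kₖ):
a_0 = 7: 7/1
a_1 = 14: 99/14
a_2 = 14: 1393/197

1393/197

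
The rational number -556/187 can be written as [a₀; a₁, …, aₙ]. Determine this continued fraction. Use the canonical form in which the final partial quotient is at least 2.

⌊-556/187⌋ = -3, remainder 5
⌊187/5⌋ = 37, remainder 2
⌊5/2⌋ = 2, remainder 1
⌊2/1⌋ = 2, remainder 0

[-3; 37, 2, 2]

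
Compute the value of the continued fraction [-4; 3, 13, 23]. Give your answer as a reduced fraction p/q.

-3392/923

a_0 = -4: -4/1
a_1 = 3: -11/3
a_2 = 13: -147/40
a_3 = 23: -3392/923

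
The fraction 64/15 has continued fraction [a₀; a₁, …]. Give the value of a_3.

Apply division with remainder until the remainder is 0:
⌊64/15⌋ = 4, remainder 4
⌊15/4⌋ = 3, remainder 3
⌊4/3⌋ = 1, remainder 1
⌊3/1⌋ = 3, remainder 0

3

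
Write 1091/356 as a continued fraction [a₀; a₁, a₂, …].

Run the Euclidean algorithm, recording each quotient:
1091 = 3·356 + 23, so a_0 = 3
356 = 15·23 + 11, so a_1 = 15
23 = 2·11 + 1, so a_2 = 2
11 = 11·1 + 0, so a_3 = 11

[3; 15, 2, 11]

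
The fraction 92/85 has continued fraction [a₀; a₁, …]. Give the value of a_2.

7

⌊92/85⌋ = 1, remainder 7
⌊85/7⌋ = 12, remainder 1
⌊7/1⌋ = 7, remainder 0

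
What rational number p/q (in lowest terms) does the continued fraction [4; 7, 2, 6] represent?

Compute successive convergents:
a_0 = 4: 4/1
a_1 = 7: 29/7
a_2 = 2: 62/15
a_3 = 6: 401/97

401/97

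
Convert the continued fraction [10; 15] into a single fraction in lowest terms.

151/15

Start with 15.
10 + 1/(15/1) = 10 + 1/15 = 151/15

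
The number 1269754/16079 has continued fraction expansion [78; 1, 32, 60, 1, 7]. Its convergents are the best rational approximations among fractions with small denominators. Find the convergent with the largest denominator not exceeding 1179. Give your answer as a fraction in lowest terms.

a_0 = 78: 78/1  (≤ bound)
a_1 = 1: 79/1  (≤ bound)
a_2 = 32: 2606/33  (≤ bound)
a_3 = 60: 156439/1981  (> 1179, stop)

2606/33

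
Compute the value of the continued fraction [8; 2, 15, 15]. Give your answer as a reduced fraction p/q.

Start with 15.
15 + 1/(15/1) = 15 + 1/15 = 226/15
2 + 1/(226/15) = 2 + 15/226 = 467/226
8 + 1/(467/226) = 8 + 226/467 = 3962/467

3962/467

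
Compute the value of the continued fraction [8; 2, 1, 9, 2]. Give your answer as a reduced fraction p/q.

509/61

Start with 2.
9 + 1/(2/1) = 9 + 1/2 = 19/2
1 + 1/(19/2) = 1 + 2/19 = 21/19
2 + 1/(21/19) = 2 + 19/21 = 61/21
8 + 1/(61/21) = 8 + 21/61 = 509/61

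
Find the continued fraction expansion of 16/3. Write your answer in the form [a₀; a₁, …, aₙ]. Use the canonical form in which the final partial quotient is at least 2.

Apply division with remainder until the remainder is 0:
⌊16/3⌋ = 5, remainder 1
⌊3/1⌋ = 3, remainder 0

[5; 3]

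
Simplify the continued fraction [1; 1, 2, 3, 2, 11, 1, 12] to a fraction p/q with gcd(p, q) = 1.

6266/3695

Start with 12.
1 + 1/(12/1) = 1 + 1/12 = 13/12
11 + 1/(13/12) = 11 + 12/13 = 155/13
2 + 1/(155/13) = 2 + 13/155 = 323/155
3 + 1/(323/155) = 3 + 155/323 = 1124/323
2 + 1/(1124/323) = 2 + 323/1124 = 2571/1124
1 + 1/(2571/1124) = 1 + 1124/2571 = 3695/2571
1 + 1/(3695/2571) = 1 + 2571/3695 = 6266/3695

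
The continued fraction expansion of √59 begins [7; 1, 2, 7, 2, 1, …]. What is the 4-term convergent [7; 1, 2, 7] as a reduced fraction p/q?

Starting at the tail and folding back:
Start with 7.
2 + 1/(7/1) = 2 + 1/7 = 15/7
1 + 1/(15/7) = 1 + 7/15 = 22/15
7 + 1/(22/15) = 7 + 15/22 = 169/22

169/22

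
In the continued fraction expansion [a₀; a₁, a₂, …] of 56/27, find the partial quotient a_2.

Repeatedly divide and take the remainder:
56 ÷ 27 → quotient 2, remainder 2
27 ÷ 2 → quotient 13, remainder 1
2 ÷ 1 → quotient 2, remainder 0

2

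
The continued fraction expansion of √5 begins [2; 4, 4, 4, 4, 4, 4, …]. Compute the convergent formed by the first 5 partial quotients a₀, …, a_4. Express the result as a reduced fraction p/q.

682/305

Collapse the nested fraction from the inside out:
Start with 4.
4 + 1/(4/1) = 4 + 1/4 = 17/4
4 + 1/(17/4) = 4 + 4/17 = 72/17
4 + 1/(72/17) = 4 + 17/72 = 305/72
2 + 1/(305/72) = 2 + 72/305 = 682/305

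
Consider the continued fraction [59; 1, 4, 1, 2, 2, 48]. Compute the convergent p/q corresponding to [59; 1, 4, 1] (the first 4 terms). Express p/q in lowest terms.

359/6

Start with 1.
4 + 1/(1/1) = 4 + 1/1 = 5/1
1 + 1/(5/1) = 1 + 1/5 = 6/5
59 + 1/(6/5) = 59 + 5/6 = 359/6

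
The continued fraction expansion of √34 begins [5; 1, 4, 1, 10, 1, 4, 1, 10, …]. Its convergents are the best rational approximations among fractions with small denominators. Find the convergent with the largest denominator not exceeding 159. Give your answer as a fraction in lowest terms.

a_0 = 5: 5/1  (≤ bound)
a_1 = 1: 6/1  (≤ bound)
a_2 = 4: 29/5  (≤ bound)
a_3 = 1: 35/6  (≤ bound)
a_4 = 10: 379/65  (≤ bound)
a_5 = 1: 414/71  (≤ bound)
a_6 = 4: 2035/349  (> 159, stop)

414/71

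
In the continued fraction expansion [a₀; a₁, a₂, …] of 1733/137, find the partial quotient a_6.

6

1733 ÷ 137 → quotient 12, remainder 89
137 ÷ 89 → quotient 1, remainder 48
89 ÷ 48 → quotient 1, remainder 41
48 ÷ 41 → quotient 1, remainder 7
41 ÷ 7 → quotient 5, remainder 6
7 ÷ 6 → quotient 1, remainder 1
6 ÷ 1 → quotient 6, remainder 0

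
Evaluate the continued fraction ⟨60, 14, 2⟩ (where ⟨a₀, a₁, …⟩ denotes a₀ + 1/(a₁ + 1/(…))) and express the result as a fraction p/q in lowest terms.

Start with 2.
14 + 1/(2/1) = 14 + 1/2 = 29/2
60 + 1/(29/2) = 60 + 2/29 = 1742/29

1742/29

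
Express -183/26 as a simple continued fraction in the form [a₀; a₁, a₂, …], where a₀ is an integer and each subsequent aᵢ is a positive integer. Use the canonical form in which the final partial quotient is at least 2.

-183 = -8·26 + 25, so a_0 = -8
26 = 1·25 + 1, so a_1 = 1
25 = 25·1 + 0, so a_2 = 25

[-8; 1, 25]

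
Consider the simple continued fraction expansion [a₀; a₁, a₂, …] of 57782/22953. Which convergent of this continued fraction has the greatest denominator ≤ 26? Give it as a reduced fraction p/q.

5/2

List convergents until the denominator exceeds the bound:
a_0 = 2: 2/1  (≤ bound)
a_1 = 1: 3/1  (≤ bound)
a_2 = 1: 5/2  (≤ bound)
a_3 = 13: 68/27  (> 26, stop)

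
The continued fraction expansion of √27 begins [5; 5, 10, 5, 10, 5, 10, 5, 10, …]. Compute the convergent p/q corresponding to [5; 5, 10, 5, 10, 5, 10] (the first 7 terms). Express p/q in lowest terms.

716035/137801

Work from the innermost term outward:
Start with 10.
5 + 1/(10/1) = 5 + 1/10 = 51/10
10 + 1/(51/10) = 10 + 10/51 = 520/51
5 + 1/(520/51) = 5 + 51/520 = 2651/520
10 + 1/(2651/520) = 10 + 520/2651 = 27030/2651
5 + 1/(27030/2651) = 5 + 2651/27030 = 137801/27030
5 + 1/(137801/27030) = 5 + 27030/137801 = 716035/137801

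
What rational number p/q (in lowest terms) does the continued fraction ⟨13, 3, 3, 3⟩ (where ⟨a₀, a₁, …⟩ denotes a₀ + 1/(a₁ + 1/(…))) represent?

439/33

a_0 = 13: 13/1
a_1 = 3: 40/3
a_2 = 3: 133/10
a_3 = 3: 439/33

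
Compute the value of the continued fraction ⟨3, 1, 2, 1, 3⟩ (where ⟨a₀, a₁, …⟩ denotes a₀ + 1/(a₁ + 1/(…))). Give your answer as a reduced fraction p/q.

56/15

a_0 = 3: 3/1
a_1 = 1: 4/1
a_2 = 2: 11/3
a_3 = 1: 15/4
a_4 = 3: 56/15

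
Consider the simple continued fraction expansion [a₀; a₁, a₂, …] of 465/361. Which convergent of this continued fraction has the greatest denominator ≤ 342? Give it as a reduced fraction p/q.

a_0 = 1: 1/1  (≤ bound)
a_1 = 3: 4/3  (≤ bound)
a_2 = 2: 9/7  (≤ bound)
a_3 = 8: 76/59  (≤ bound)
a_4 = 6: 465/361  (> 342, stop)

76/59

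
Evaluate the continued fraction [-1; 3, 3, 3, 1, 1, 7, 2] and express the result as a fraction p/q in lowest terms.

Start with 2.
7 + 1/(2/1) = 7 + 1/2 = 15/2
1 + 1/(15/2) = 1 + 2/15 = 17/15
1 + 1/(17/15) = 1 + 15/17 = 32/17
3 + 1/(32/17) = 3 + 17/32 = 113/32
3 + 1/(113/32) = 3 + 32/113 = 371/113
3 + 1/(371/113) = 3 + 113/371 = 1226/371
-1 + 1/(1226/371) = -1 + 371/1226 = -855/1226

-855/1226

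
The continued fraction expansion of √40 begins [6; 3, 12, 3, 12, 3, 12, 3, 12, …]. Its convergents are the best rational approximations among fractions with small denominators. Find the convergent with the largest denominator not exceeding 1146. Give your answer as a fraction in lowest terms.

721/114

a_0 = 6: 6/1  (≤ bound)
a_1 = 3: 19/3  (≤ bound)
a_2 = 12: 234/37  (≤ bound)
a_3 = 3: 721/114  (≤ bound)
a_4 = 12: 8886/1405  (> 1146, stop)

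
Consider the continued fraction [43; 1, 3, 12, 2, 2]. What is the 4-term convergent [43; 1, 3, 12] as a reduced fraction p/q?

2144/49

a_0 = 43: 43/1
a_1 = 1: 44/1
a_2 = 3: 175/4
a_3 = 12: 2144/49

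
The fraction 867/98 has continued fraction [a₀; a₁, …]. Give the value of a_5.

7

867 ÷ 98 → quotient 8, remainder 83
98 ÷ 83 → quotient 1, remainder 15
83 ÷ 15 → quotient 5, remainder 8
15 ÷ 8 → quotient 1, remainder 7
8 ÷ 7 → quotient 1, remainder 1
7 ÷ 1 → quotient 7, remainder 0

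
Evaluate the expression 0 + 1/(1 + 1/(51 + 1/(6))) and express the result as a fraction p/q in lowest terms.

Collapse the nested fraction from the inside out:
Start with 6.
51 + 1/(6/1) = 51 + 1/6 = 307/6
1 + 1/(307/6) = 1 + 6/307 = 313/307
0 + 1/(313/307) = 0 + 307/313 = 307/313

307/313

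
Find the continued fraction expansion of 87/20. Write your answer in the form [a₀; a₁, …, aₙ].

⌊87/20⌋ = 4, remainder 7
⌊20/7⌋ = 2, remainder 6
⌊7/6⌋ = 1, remainder 1
⌊6/1⌋ = 6, remainder 0

[4; 2, 1, 6]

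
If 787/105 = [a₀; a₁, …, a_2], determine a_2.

52

⌊787/105⌋ = 7, remainder 52
⌊105/52⌋ = 2, remainder 1
⌊52/1⌋ = 52, remainder 0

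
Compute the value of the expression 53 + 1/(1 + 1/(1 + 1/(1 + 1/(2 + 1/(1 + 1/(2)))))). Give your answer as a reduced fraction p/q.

Build up convergents one term at a time:
a_0 = 53: 53/1
a_1 = 1: 54/1
a_2 = 1: 107/2
a_3 = 1: 161/3
a_4 = 2: 429/8
a_5 = 1: 590/11
a_6 = 2: 1609/30

1609/30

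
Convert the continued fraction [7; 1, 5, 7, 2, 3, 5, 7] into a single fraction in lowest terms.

a_0 = 7: 7/1
a_1 = 1: 8/1
a_2 = 5: 47/6
a_3 = 7: 337/43
a_4 = 2: 721/92
a_5 = 3: 2500/319
a_6 = 5: 13221/1687
a_7 = 7: 95047/12128

95047/12128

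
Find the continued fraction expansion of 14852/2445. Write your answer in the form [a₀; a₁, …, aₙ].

⌊14852/2445⌋ = 6, remainder 182
⌊2445/182⌋ = 13, remainder 79
⌊182/79⌋ = 2, remainder 24
⌊79/24⌋ = 3, remainder 7
⌊24/7⌋ = 3, remainder 3
⌊7/3⌋ = 2, remainder 1
⌊3/1⌋ = 3, remainder 0

[6; 13, 2, 3, 3, 2, 3]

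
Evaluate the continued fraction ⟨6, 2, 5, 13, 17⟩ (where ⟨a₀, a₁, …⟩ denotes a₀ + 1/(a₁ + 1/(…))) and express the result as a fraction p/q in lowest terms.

15983/2476

a_0 = 6: 6/1
a_1 = 2: 13/2
a_2 = 5: 71/11
a_3 = 13: 936/145
a_4 = 17: 15983/2476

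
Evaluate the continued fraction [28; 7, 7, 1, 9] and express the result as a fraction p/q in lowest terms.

Build up convergents one term at a time:
a_0 = 28: 28/1
a_1 = 7: 197/7
a_2 = 7: 1407/50
a_3 = 1: 1604/57
a_4 = 9: 15843/563

15843/563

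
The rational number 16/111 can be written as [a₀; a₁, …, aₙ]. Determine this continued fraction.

Run the Euclidean algorithm, recording each quotient:
16 ÷ 111 → quotient 0, remainder 16
111 ÷ 16 → quotient 6, remainder 15
16 ÷ 15 → quotient 1, remainder 1
15 ÷ 1 → quotient 15, remainder 0

[0; 6, 1, 15]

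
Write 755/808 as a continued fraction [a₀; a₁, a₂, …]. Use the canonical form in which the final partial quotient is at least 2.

[0; 1, 14, 4, 13]

755 = 0·808 + 755, so a_0 = 0
808 = 1·755 + 53, so a_1 = 1
755 = 14·53 + 13, so a_2 = 14
53 = 4·13 + 1, so a_3 = 4
13 = 13·1 + 0, so a_4 = 13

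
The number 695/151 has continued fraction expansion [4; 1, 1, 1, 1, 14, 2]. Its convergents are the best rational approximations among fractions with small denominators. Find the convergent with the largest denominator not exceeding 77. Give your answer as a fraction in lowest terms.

List convergents until the denominator exceeds the bound:
a_0 = 4: 4/1  (≤ bound)
a_1 = 1: 5/1  (≤ bound)
a_2 = 1: 9/2  (≤ bound)
a_3 = 1: 14/3  (≤ bound)
a_4 = 1: 23/5  (≤ bound)
a_5 = 14: 336/73  (≤ bound)
a_6 = 2: 695/151  (> 77, stop)

336/73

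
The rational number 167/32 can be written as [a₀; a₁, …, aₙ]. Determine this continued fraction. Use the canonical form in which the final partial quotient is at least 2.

167 = 5·32 + 7, so a_0 = 5
32 = 4·7 + 4, so a_1 = 4
7 = 1·4 + 3, so a_2 = 1
4 = 1·3 + 1, so a_3 = 1
3 = 3·1 + 0, so a_4 = 3

[5; 4, 1, 1, 3]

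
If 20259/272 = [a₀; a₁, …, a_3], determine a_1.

⌊20259/272⌋ = 74, remainder 131
⌊272/131⌋ = 2, remainder 10

2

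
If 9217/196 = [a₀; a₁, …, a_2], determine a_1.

39

9217 ÷ 196 → quotient 47, remainder 5
196 ÷ 5 → quotient 39, remainder 1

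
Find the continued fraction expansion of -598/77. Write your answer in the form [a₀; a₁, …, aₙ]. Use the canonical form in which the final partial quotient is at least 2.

-598 ÷ 77 → quotient -8, remainder 18
77 ÷ 18 → quotient 4, remainder 5
18 ÷ 5 → quotient 3, remainder 3
5 ÷ 3 → quotient 1, remainder 2
3 ÷ 2 → quotient 1, remainder 1
2 ÷ 1 → quotient 2, remainder 0

[-8; 4, 3, 1, 1, 2]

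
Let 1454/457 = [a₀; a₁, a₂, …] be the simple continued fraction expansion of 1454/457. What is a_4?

41

⌊1454/457⌋ = 3, remainder 83
⌊457/83⌋ = 5, remainder 42
⌊83/42⌋ = 1, remainder 41
⌊42/41⌋ = 1, remainder 1
⌊41/1⌋ = 41, remainder 0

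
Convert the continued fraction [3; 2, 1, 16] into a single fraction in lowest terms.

a_0 = 3: 3/1
a_1 = 2: 7/2
a_2 = 1: 10/3
a_3 = 16: 167/50

167/50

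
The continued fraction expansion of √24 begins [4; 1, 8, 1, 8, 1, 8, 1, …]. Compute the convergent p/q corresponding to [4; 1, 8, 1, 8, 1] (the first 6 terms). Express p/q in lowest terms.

485/99

Starting at the tail and folding back:
Start with 1.
8 + 1/(1/1) = 8 + 1/1 = 9/1
1 + 1/(9/1) = 1 + 1/9 = 10/9
8 + 1/(10/9) = 8 + 9/10 = 89/10
1 + 1/(89/10) = 1 + 10/89 = 99/89
4 + 1/(99/89) = 4 + 89/99 = 485/99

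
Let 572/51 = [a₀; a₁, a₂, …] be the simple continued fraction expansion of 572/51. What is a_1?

572 = 11·51 + 11, so a_0 = 11
51 = 4·11 + 7, so a_1 = 4

4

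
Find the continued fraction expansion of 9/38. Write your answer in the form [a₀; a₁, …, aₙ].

Repeatedly divide and take the remainder:
9 = 0·38 + 9, so a_0 = 0
38 = 4·9 + 2, so a_1 = 4
9 = 4·2 + 1, so a_2 = 4
2 = 2·1 + 0, so a_3 = 2

[0; 4, 4, 2]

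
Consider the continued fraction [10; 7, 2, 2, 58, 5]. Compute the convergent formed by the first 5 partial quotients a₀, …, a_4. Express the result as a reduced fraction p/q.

Start with 58.
2 + 1/(58/1) = 2 + 1/58 = 117/58
2 + 1/(117/58) = 2 + 58/117 = 292/117
7 + 1/(292/117) = 7 + 117/292 = 2161/292
10 + 1/(2161/292) = 10 + 292/2161 = 21902/2161

21902/2161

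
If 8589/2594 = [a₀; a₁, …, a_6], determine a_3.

1

⌊8589/2594⌋ = 3, remainder 807
⌊2594/807⌋ = 3, remainder 173
⌊807/173⌋ = 4, remainder 115
⌊173/115⌋ = 1, remainder 58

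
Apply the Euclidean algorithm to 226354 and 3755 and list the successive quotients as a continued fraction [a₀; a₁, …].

Apply division with remainder until the remainder is 0:
226354 = 60·3755 + 1054, so a_0 = 60
3755 = 3·1054 + 593, so a_1 = 3
1054 = 1·593 + 461, so a_2 = 1
593 = 1·461 + 132, so a_3 = 1
461 = 3·132 + 65, so a_4 = 3
132 = 2·65 + 2, so a_5 = 2
65 = 32·2 + 1, so a_6 = 32
2 = 2·1 + 0, so a_7 = 2

[60; 3, 1, 1, 3, 2, 32, 2]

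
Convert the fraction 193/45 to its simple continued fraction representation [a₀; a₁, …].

[4; 3, 2, 6]

Apply division with remainder until the remainder is 0:
⌊193/45⌋ = 4, remainder 13
⌊45/13⌋ = 3, remainder 6
⌊13/6⌋ = 2, remainder 1
⌊6/1⌋ = 6, remainder 0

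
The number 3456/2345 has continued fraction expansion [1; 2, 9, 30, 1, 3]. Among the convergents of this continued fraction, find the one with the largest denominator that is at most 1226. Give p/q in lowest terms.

871/591

a_0 = 1: 1/1  (≤ bound)
a_1 = 2: 3/2  (≤ bound)
a_2 = 9: 28/19  (≤ bound)
a_3 = 30: 843/572  (≤ bound)
a_4 = 1: 871/591  (≤ bound)
a_5 = 3: 3456/2345  (> 1226, stop)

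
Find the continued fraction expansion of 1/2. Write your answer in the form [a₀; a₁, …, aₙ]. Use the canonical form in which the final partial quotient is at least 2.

[0; 2]

Run the Euclidean algorithm, recording each quotient:
1 ÷ 2 → quotient 0, remainder 1
2 ÷ 1 → quotient 2, remainder 0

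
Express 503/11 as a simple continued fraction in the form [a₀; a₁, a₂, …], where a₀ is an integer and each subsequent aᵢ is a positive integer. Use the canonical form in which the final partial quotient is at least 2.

[45; 1, 2, 1, 2]

Repeatedly divide and take the remainder:
503 ÷ 11 → quotient 45, remainder 8
11 ÷ 8 → quotient 1, remainder 3
8 ÷ 3 → quotient 2, remainder 2
3 ÷ 2 → quotient 1, remainder 1
2 ÷ 1 → quotient 2, remainder 0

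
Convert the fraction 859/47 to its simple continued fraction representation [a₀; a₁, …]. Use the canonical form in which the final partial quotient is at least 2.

[18; 3, 1, 1, 1, 1, 2]

Repeatedly divide and take the remainder:
⌊859/47⌋ = 18, remainder 13
⌊47/13⌋ = 3, remainder 8
⌊13/8⌋ = 1, remainder 5
⌊8/5⌋ = 1, remainder 3
⌊5/3⌋ = 1, remainder 2
⌊3/2⌋ = 1, remainder 1
⌊2/1⌋ = 2, remainder 0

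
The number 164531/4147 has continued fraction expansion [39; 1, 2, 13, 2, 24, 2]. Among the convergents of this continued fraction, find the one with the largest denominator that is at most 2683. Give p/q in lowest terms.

80619/2032

List convergents until the denominator exceeds the bound:
a_0 = 39: 39/1  (≤ bound)
a_1 = 1: 40/1  (≤ bound)
a_2 = 2: 119/3  (≤ bound)
a_3 = 13: 1587/40  (≤ bound)
a_4 = 2: 3293/83  (≤ bound)
a_5 = 24: 80619/2032  (≤ bound)
a_6 = 2: 164531/4147  (> 2683, stop)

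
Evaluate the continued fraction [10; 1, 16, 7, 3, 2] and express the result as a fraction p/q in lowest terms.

Start with 2.
3 + 1/(2/1) = 3 + 1/2 = 7/2
7 + 1/(7/2) = 7 + 2/7 = 51/7
16 + 1/(51/7) = 16 + 7/51 = 823/51
1 + 1/(823/51) = 1 + 51/823 = 874/823
10 + 1/(874/823) = 10 + 823/874 = 9563/874

9563/874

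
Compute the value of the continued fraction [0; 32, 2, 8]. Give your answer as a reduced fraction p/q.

17/552

Start with 8.
2 + 1/(8/1) = 2 + 1/8 = 17/8
32 + 1/(17/8) = 32 + 8/17 = 552/17
0 + 1/(552/17) = 0 + 17/552 = 17/552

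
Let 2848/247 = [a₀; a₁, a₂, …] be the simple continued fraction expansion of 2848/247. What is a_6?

1

⌊2848/247⌋ = 11, remainder 131
⌊247/131⌋ = 1, remainder 116
⌊131/116⌋ = 1, remainder 15
⌊116/15⌋ = 7, remainder 11
⌊15/11⌋ = 1, remainder 4
⌊11/4⌋ = 2, remainder 3
⌊4/3⌋ = 1, remainder 1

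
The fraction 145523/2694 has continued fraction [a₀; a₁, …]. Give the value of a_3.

⌊145523/2694⌋ = 54, remainder 47
⌊2694/47⌋ = 57, remainder 15
⌊47/15⌋ = 3, remainder 2
⌊15/2⌋ = 7, remainder 1

7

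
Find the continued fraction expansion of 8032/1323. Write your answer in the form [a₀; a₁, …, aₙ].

8032 ÷ 1323 → quotient 6, remainder 94
1323 ÷ 94 → quotient 14, remainder 7
94 ÷ 7 → quotient 13, remainder 3
7 ÷ 3 → quotient 2, remainder 1
3 ÷ 1 → quotient 3, remainder 0

[6; 14, 13, 2, 3]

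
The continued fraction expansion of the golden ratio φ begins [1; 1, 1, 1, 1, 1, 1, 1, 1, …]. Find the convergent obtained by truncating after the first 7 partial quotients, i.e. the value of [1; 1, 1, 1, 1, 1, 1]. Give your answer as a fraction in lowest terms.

Use the convergent recurrence hₖ = aₖ·hₖ₋₁ + hₖ₋₂ (and likewise for the denominators kₖ):
a_0 = 1: 1/1
a_1 = 1: 2/1
a_2 = 1: 3/2
a_3 = 1: 5/3
a_4 = 1: 8/5
a_5 = 1: 13/8
a_6 = 1: 21/13

21/13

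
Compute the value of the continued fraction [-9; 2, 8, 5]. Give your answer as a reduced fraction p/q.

-742/87

Start with 5.
8 + 1/(5/1) = 8 + 1/5 = 41/5
2 + 1/(41/5) = 2 + 5/41 = 87/41
-9 + 1/(87/41) = -9 + 41/87 = -742/87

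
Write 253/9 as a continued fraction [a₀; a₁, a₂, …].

Repeatedly divide and take the remainder:
253 = 28·9 + 1, so a_0 = 28
9 = 9·1 + 0, so a_1 = 9

[28; 9]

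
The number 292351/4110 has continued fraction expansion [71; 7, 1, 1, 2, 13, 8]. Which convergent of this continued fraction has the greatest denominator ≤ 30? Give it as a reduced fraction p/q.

1067/15

a_0 = 71: 71/1  (≤ bound)
a_1 = 7: 498/7  (≤ bound)
a_2 = 1: 569/8  (≤ bound)
a_3 = 1: 1067/15  (≤ bound)
a_4 = 2: 2703/38  (> 30, stop)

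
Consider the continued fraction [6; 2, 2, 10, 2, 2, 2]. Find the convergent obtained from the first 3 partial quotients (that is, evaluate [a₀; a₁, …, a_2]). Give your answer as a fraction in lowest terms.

32/5

a_0 = 6: 6/1
a_1 = 2: 13/2
a_2 = 2: 32/5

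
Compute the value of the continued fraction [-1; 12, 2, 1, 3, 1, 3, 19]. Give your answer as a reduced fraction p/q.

Start with 19.
3 + 1/(19/1) = 3 + 1/19 = 58/19
1 + 1/(58/19) = 1 + 19/58 = 77/58
3 + 1/(77/58) = 3 + 58/77 = 289/77
1 + 1/(289/77) = 1 + 77/289 = 366/289
2 + 1/(366/289) = 2 + 289/366 = 1021/366
12 + 1/(1021/366) = 12 + 366/1021 = 12618/1021
-1 + 1/(12618/1021) = -1 + 1021/12618 = -11597/12618

-11597/12618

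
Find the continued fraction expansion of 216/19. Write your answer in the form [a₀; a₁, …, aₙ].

Apply division with remainder until the remainder is 0:
216 = 11·19 + 7, so a_0 = 11
19 = 2·7 + 5, so a_1 = 2
7 = 1·5 + 2, so a_2 = 1
5 = 2·2 + 1, so a_3 = 2
2 = 2·1 + 0, so a_4 = 2

[11; 2, 1, 2, 2]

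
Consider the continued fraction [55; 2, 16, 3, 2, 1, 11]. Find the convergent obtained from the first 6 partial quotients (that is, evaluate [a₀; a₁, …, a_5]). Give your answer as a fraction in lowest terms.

a_0 = 55: 55/1
a_1 = 2: 111/2
a_2 = 16: 1831/33
a_3 = 3: 5604/101
a_4 = 2: 13039/235
a_5 = 1: 18643/336

18643/336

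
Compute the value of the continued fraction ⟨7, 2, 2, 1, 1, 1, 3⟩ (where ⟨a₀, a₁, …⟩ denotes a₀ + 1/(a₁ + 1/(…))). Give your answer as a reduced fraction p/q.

512/69

Start with 3.
1 + 1/(3/1) = 1 + 1/3 = 4/3
1 + 1/(4/3) = 1 + 3/4 = 7/4
1 + 1/(7/4) = 1 + 4/7 = 11/7
2 + 1/(11/7) = 2 + 7/11 = 29/11
2 + 1/(29/11) = 2 + 11/29 = 69/29
7 + 1/(69/29) = 7 + 29/69 = 512/69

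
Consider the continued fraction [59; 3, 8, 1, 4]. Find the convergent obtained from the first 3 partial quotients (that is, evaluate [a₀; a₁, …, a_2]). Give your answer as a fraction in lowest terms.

a_0 = 59: 59/1
a_1 = 3: 178/3
a_2 = 8: 1483/25

1483/25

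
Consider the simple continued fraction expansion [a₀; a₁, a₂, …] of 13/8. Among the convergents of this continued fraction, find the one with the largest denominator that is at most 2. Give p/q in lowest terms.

List convergents until the denominator exceeds the bound:
a_0 = 1: 1/1  (≤ bound)
a_1 = 1: 2/1  (≤ bound)
a_2 = 1: 3/2  (≤ bound)
a_3 = 1: 5/3  (> 2, stop)

3/2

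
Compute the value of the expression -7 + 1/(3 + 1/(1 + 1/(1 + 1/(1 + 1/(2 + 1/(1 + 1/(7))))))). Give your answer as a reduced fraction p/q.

Build up convergents one term at a time:
a_0 = -7: -7/1
a_1 = 3: -20/3
a_2 = 1: -27/4
a_3 = 1: -47/7
a_4 = 1: -74/11
a_5 = 2: -195/29
a_6 = 1: -269/40
a_7 = 7: -2078/309

-2078/309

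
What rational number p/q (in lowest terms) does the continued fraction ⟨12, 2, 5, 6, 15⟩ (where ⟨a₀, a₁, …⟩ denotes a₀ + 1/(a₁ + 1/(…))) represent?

Start with 15.
6 + 1/(15/1) = 6 + 1/15 = 91/15
5 + 1/(91/15) = 5 + 15/91 = 470/91
2 + 1/(470/91) = 2 + 91/470 = 1031/470
12 + 1/(1031/470) = 12 + 470/1031 = 12842/1031

12842/1031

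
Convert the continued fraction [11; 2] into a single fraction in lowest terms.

23/2

a_0 = 11: 11/1
a_1 = 2: 23/2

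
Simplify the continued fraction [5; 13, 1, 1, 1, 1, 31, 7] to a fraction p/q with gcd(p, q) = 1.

Use the convergent recurrence hₖ = aₖ·hₖ₋₁ + hₖ₋₂ (and likewise for the denominators kₖ):
a_0 = 5: 5/1
a_1 = 13: 66/13
a_2 = 1: 71/14
a_3 = 1: 137/27
a_4 = 1: 208/41
a_5 = 1: 345/68
a_6 = 31: 10903/2149
a_7 = 7: 76666/15111

76666/15111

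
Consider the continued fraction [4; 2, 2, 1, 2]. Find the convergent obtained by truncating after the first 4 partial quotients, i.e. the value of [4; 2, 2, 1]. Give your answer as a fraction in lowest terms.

a_0 = 4: 4/1
a_1 = 2: 9/2
a_2 = 2: 22/5
a_3 = 1: 31/7

31/7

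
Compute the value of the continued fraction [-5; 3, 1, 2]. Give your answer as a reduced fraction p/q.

Starting at the tail and folding back:
Start with 2.
1 + 1/(2/1) = 1 + 1/2 = 3/2
3 + 1/(3/2) = 3 + 2/3 = 11/3
-5 + 1/(11/3) = -5 + 3/11 = -52/11

-52/11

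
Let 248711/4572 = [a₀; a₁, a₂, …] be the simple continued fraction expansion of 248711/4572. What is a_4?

Repeatedly divide and take the remainder:
248711 = 54·4572 + 1823, so a_0 = 54
4572 = 2·1823 + 926, so a_1 = 2
1823 = 1·926 + 897, so a_2 = 1
926 = 1·897 + 29, so a_3 = 1
897 = 30·29 + 27, so a_4 = 30

30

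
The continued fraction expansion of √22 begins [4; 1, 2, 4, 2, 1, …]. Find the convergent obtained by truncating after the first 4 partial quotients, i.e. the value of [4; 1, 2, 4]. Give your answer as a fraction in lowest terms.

61/13

Work from the innermost term outward:
Start with 4.
2 + 1/(4/1) = 2 + 1/4 = 9/4
1 + 1/(9/4) = 1 + 4/9 = 13/9
4 + 1/(13/9) = 4 + 9/13 = 61/13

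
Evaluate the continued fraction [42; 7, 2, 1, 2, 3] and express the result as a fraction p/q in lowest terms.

8385/199

a_0 = 42: 42/1
a_1 = 7: 295/7
a_2 = 2: 632/15
a_3 = 1: 927/22
a_4 = 2: 2486/59
a_5 = 3: 8385/199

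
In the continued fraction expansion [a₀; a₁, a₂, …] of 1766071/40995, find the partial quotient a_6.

⌊1766071/40995⌋ = 43, remainder 3286
⌊40995/3286⌋ = 12, remainder 1563
⌊3286/1563⌋ = 2, remainder 160
⌊1563/160⌋ = 9, remainder 123
⌊160/123⌋ = 1, remainder 37
⌊123/37⌋ = 3, remainder 12
⌊37/12⌋ = 3, remainder 1

3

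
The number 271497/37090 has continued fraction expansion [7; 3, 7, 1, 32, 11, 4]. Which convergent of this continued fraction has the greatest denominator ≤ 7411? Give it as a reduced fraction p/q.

List convergents until the denominator exceeds the bound:
a_0 = 7: 7/1  (≤ bound)
a_1 = 3: 22/3  (≤ bound)
a_2 = 7: 161/22  (≤ bound)
a_3 = 1: 183/25  (≤ bound)
a_4 = 32: 6017/822  (≤ bound)
a_5 = 11: 66370/9067  (> 7411, stop)

6017/822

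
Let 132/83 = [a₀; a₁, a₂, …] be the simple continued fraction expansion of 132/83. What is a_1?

132 ÷ 83 → quotient 1, remainder 49
83 ÷ 49 → quotient 1, remainder 34

1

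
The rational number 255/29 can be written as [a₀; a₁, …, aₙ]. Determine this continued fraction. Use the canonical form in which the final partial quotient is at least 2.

[8; 1, 3, 1, 5]

Run the Euclidean algorithm, recording each quotient:
255 = 8·29 + 23, so a_0 = 8
29 = 1·23 + 6, so a_1 = 1
23 = 3·6 + 5, so a_2 = 3
6 = 1·5 + 1, so a_3 = 1
5 = 5·1 + 0, so a_4 = 5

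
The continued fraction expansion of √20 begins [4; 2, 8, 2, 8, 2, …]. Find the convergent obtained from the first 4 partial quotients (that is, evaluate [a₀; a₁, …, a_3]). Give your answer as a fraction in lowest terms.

161/36

Use the convergent recurrence hₖ = aₖ·hₖ₋₁ + hₖ₋₂ (and likewise for the denominators kₖ):
a_0 = 4: 4/1
a_1 = 2: 9/2
a_2 = 8: 76/17
a_3 = 2: 161/36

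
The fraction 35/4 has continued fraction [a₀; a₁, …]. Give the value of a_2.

3

⌊35/4⌋ = 8, remainder 3
⌊4/3⌋ = 1, remainder 1
⌊3/1⌋ = 3, remainder 0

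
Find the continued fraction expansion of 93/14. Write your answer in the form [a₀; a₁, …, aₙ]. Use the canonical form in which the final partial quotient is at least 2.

[6; 1, 1, 1, 4]

Run the Euclidean algorithm, recording each quotient:
93 = 6·14 + 9, so a_0 = 6
14 = 1·9 + 5, so a_1 = 1
9 = 1·5 + 4, so a_2 = 1
5 = 1·4 + 1, so a_3 = 1
4 = 4·1 + 0, so a_4 = 4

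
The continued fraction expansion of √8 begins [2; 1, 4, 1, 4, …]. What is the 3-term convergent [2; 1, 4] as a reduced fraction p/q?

14/5

a_0 = 2: 2/1
a_1 = 1: 3/1
a_2 = 4: 14/5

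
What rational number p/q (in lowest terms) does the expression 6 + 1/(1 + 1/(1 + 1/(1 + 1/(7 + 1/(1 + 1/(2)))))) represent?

Start with 2.
1 + 1/(2/1) = 1 + 1/2 = 3/2
7 + 1/(3/2) = 7 + 2/3 = 23/3
1 + 1/(23/3) = 1 + 3/23 = 26/23
1 + 1/(26/23) = 1 + 23/26 = 49/26
1 + 1/(49/26) = 1 + 26/49 = 75/49
6 + 1/(75/49) = 6 + 49/75 = 499/75

499/75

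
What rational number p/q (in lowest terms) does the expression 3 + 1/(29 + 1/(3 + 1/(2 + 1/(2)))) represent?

1511/498

Start with 2.
2 + 1/(2/1) = 2 + 1/2 = 5/2
3 + 1/(5/2) = 3 + 2/5 = 17/5
29 + 1/(17/5) = 29 + 5/17 = 498/17
3 + 1/(498/17) = 3 + 17/498 = 1511/498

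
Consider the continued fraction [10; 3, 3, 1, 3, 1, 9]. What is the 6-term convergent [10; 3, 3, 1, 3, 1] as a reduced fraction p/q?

639/62

Use the convergent recurrence hₖ = aₖ·hₖ₋₁ + hₖ₋₂ (and likewise for the denominators kₖ):
a_0 = 10: 10/1
a_1 = 3: 31/3
a_2 = 3: 103/10
a_3 = 1: 134/13
a_4 = 3: 505/49
a_5 = 1: 639/62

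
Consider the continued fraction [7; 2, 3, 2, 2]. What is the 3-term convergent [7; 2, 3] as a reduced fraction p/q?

52/7

Start with 3.
2 + 1/(3/1) = 2 + 1/3 = 7/3
7 + 1/(7/3) = 7 + 3/7 = 52/7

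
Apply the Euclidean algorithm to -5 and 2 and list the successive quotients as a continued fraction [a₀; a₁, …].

[-3; 2]

Apply division with remainder until the remainder is 0:
-5 = -3·2 + 1, so a_0 = -3
2 = 2·1 + 0, so a_1 = 2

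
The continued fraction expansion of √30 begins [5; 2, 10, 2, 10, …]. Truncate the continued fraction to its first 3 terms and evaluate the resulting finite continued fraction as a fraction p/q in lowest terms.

Compute successive convergents:
a_0 = 5: 5/1
a_1 = 2: 11/2
a_2 = 10: 115/21

115/21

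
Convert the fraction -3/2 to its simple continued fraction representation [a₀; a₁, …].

[-2; 2]

⌊-3/2⌋ = -2, remainder 1
⌊2/1⌋ = 2, remainder 0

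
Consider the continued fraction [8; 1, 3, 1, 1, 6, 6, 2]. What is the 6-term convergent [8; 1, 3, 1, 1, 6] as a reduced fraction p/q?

a_0 = 8: 8/1
a_1 = 1: 9/1
a_2 = 3: 35/4
a_3 = 1: 44/5
a_4 = 1: 79/9
a_5 = 6: 518/59

518/59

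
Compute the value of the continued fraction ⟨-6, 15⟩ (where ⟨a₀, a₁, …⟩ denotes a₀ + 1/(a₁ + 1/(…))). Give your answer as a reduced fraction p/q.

Start with 15.
-6 + 1/(15/1) = -6 + 1/15 = -89/15

-89/15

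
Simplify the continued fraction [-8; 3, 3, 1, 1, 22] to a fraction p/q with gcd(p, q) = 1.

-3994/519

Use the convergent recurrence hₖ = aₖ·hₖ₋₁ + hₖ₋₂ (and likewise for the denominators kₖ):
a_0 = -8: -8/1
a_1 = 3: -23/3
a_2 = 3: -77/10
a_3 = 1: -100/13
a_4 = 1: -177/23
a_5 = 22: -3994/519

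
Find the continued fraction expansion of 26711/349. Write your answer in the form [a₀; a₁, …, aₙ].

[76; 1, 1, 6, 2, 12]

Apply division with remainder until the remainder is 0:
⌊26711/349⌋ = 76, remainder 187
⌊349/187⌋ = 1, remainder 162
⌊187/162⌋ = 1, remainder 25
⌊162/25⌋ = 6, remainder 12
⌊25/12⌋ = 2, remainder 1
⌊12/1⌋ = 12, remainder 0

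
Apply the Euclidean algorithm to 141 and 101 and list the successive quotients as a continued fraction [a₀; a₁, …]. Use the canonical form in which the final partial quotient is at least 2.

[1; 2, 1, 1, 9, 2]

⌊141/101⌋ = 1, remainder 40
⌊101/40⌋ = 2, remainder 21
⌊40/21⌋ = 1, remainder 19
⌊21/19⌋ = 1, remainder 2
⌊19/2⌋ = 9, remainder 1
⌊2/1⌋ = 2, remainder 0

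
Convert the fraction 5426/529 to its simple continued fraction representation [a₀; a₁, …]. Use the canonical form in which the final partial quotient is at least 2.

[10; 3, 1, 8, 15]

⌊5426/529⌋ = 10, remainder 136
⌊529/136⌋ = 3, remainder 121
⌊136/121⌋ = 1, remainder 15
⌊121/15⌋ = 8, remainder 1
⌊15/1⌋ = 15, remainder 0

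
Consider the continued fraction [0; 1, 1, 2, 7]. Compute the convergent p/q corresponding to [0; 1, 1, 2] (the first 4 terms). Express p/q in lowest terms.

Use the convergent recurrence hₖ = aₖ·hₖ₋₁ + hₖ₋₂ (and likewise for the denominators kₖ):
a_0 = 0: 0/1
a_1 = 1: 1/1
a_2 = 1: 1/2
a_3 = 2: 3/5

3/5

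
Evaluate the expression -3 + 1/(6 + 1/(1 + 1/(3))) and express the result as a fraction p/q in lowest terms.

Start with 3.
1 + 1/(3/1) = 1 + 1/3 = 4/3
6 + 1/(4/3) = 6 + 3/4 = 27/4
-3 + 1/(27/4) = -3 + 4/27 = -77/27

-77/27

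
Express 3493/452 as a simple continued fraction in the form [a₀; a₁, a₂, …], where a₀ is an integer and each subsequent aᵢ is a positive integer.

[7; 1, 2, 1, 2, 13, 3]

3493 ÷ 452 → quotient 7, remainder 329
452 ÷ 329 → quotient 1, remainder 123
329 ÷ 123 → quotient 2, remainder 83
123 ÷ 83 → quotient 1, remainder 40
83 ÷ 40 → quotient 2, remainder 3
40 ÷ 3 → quotient 13, remainder 1
3 ÷ 1 → quotient 3, remainder 0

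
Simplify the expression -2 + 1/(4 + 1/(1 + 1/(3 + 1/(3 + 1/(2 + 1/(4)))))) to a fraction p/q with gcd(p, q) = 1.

a_0 = -2: -2/1
a_1 = 4: -7/4
a_2 = 1: -9/5
a_3 = 3: -34/19
a_4 = 3: -111/62
a_5 = 2: -256/143
a_6 = 4: -1135/634

-1135/634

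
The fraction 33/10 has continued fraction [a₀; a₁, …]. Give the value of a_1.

3

⌊33/10⌋ = 3, remainder 3
⌊10/3⌋ = 3, remainder 1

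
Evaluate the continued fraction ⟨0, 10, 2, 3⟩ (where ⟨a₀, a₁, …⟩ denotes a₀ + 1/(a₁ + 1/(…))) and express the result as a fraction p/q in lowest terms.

Start with 3.
2 + 1/(3/1) = 2 + 1/3 = 7/3
10 + 1/(7/3) = 10 + 3/7 = 73/7
0 + 1/(73/7) = 0 + 7/73 = 7/73

7/73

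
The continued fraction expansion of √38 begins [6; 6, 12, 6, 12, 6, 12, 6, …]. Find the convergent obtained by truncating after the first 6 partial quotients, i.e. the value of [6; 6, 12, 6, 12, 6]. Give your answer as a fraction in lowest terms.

Use the convergent recurrence hₖ = aₖ·hₖ₋₁ + hₖ₋₂ (and likewise for the denominators kₖ):
a_0 = 6: 6/1
a_1 = 6: 37/6
a_2 = 12: 450/73
a_3 = 6: 2737/444
a_4 = 12: 33294/5401
a_5 = 6: 202501/32850

202501/32850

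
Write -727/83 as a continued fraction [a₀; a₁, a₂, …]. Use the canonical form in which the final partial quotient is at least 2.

⌊-727/83⌋ = -9, remainder 20
⌊83/20⌋ = 4, remainder 3
⌊20/3⌋ = 6, remainder 2
⌊3/2⌋ = 1, remainder 1
⌊2/1⌋ = 2, remainder 0

[-9; 4, 6, 1, 2]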